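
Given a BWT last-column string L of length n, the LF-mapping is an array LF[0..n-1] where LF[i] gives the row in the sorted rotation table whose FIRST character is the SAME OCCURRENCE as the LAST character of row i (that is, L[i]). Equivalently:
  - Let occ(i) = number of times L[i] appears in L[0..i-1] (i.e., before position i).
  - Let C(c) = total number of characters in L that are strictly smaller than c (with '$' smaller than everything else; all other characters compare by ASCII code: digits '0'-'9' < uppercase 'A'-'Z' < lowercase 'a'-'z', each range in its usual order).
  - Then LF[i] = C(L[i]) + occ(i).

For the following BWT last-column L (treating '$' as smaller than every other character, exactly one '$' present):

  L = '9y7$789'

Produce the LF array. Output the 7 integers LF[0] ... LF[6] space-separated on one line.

Char counts: '$':1, '7':2, '8':1, '9':2, 'y':1
C (first-col start): C('$')=0, C('7')=1, C('8')=3, C('9')=4, C('y')=6
L[0]='9': occ=0, LF[0]=C('9')+0=4+0=4
L[1]='y': occ=0, LF[1]=C('y')+0=6+0=6
L[2]='7': occ=0, LF[2]=C('7')+0=1+0=1
L[3]='$': occ=0, LF[3]=C('$')+0=0+0=0
L[4]='7': occ=1, LF[4]=C('7')+1=1+1=2
L[5]='8': occ=0, LF[5]=C('8')+0=3+0=3
L[6]='9': occ=1, LF[6]=C('9')+1=4+1=5

Answer: 4 6 1 0 2 3 5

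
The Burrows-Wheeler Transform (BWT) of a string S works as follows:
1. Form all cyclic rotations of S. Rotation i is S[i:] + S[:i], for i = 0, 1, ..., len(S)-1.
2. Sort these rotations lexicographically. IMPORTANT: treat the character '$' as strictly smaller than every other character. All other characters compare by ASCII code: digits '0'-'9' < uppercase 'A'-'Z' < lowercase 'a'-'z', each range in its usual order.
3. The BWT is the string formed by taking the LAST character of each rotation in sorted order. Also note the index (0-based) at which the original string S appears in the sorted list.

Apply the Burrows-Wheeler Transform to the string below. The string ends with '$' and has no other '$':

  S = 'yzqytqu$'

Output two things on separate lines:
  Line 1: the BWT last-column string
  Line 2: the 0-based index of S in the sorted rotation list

Answer: utzyqq$y
6

Derivation:
All 8 rotations (rotation i = S[i:]+S[:i]):
  rot[0] = yzqytqu$
  rot[1] = zqytqu$y
  rot[2] = qytqu$yz
  rot[3] = ytqu$yzq
  rot[4] = tqu$yzqy
  rot[5] = qu$yzqyt
  rot[6] = u$yzqytq
  rot[7] = $yzqytqu
Sorted (with $ < everything):
  sorted[0] = $yzqytqu  (last char: 'u')
  sorted[1] = qu$yzqyt  (last char: 't')
  sorted[2] = qytqu$yz  (last char: 'z')
  sorted[3] = tqu$yzqy  (last char: 'y')
  sorted[4] = u$yzqytq  (last char: 'q')
  sorted[5] = ytqu$yzq  (last char: 'q')
  sorted[6] = yzqytqu$  (last char: '$')
  sorted[7] = zqytqu$y  (last char: 'y')
Last column: utzyqq$y
Original string S is at sorted index 6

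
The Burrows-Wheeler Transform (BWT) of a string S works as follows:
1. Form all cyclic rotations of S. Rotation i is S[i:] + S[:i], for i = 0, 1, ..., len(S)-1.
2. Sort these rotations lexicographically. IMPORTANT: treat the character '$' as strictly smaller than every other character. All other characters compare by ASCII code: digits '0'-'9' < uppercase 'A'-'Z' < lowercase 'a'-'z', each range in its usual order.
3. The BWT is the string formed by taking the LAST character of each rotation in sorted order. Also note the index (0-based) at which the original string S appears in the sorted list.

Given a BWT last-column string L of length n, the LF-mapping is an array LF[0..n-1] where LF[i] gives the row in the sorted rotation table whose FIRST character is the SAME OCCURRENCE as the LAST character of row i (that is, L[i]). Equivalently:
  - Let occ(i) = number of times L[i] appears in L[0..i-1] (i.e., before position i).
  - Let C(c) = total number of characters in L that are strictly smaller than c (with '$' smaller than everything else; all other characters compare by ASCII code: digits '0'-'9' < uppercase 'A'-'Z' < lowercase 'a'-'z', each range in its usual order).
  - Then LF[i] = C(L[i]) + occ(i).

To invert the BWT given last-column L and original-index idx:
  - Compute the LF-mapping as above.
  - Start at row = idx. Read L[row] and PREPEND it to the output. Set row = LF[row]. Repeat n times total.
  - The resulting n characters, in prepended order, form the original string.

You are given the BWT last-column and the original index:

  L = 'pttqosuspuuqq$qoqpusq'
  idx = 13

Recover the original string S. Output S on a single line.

Answer: sqquuqsuqtotopqspuqp$

Derivation:
LF mapping: 3 15 16 6 1 12 17 13 4 18 19 7 8 0 9 2 10 5 20 14 11
Walk LF starting at row 13, prepending L[row]:
  step 1: row=13, L[13]='$', prepend. Next row=LF[13]=0
  step 2: row=0, L[0]='p', prepend. Next row=LF[0]=3
  step 3: row=3, L[3]='q', prepend. Next row=LF[3]=6
  step 4: row=6, L[6]='u', prepend. Next row=LF[6]=17
  step 5: row=17, L[17]='p', prepend. Next row=LF[17]=5
  step 6: row=5, L[5]='s', prepend. Next row=LF[5]=12
  step 7: row=12, L[12]='q', prepend. Next row=LF[12]=8
  step 8: row=8, L[8]='p', prepend. Next row=LF[8]=4
  step 9: row=4, L[4]='o', prepend. Next row=LF[4]=1
  step 10: row=1, L[1]='t', prepend. Next row=LF[1]=15
  step 11: row=15, L[15]='o', prepend. Next row=LF[15]=2
  step 12: row=2, L[2]='t', prepend. Next row=LF[2]=16
  step 13: row=16, L[16]='q', prepend. Next row=LF[16]=10
  step 14: row=10, L[10]='u', prepend. Next row=LF[10]=19
  step 15: row=19, L[19]='s', prepend. Next row=LF[19]=14
  step 16: row=14, L[14]='q', prepend. Next row=LF[14]=9
  step 17: row=9, L[9]='u', prepend. Next row=LF[9]=18
  step 18: row=18, L[18]='u', prepend. Next row=LF[18]=20
  step 19: row=20, L[20]='q', prepend. Next row=LF[20]=11
  step 20: row=11, L[11]='q', prepend. Next row=LF[11]=7
  step 21: row=7, L[7]='s', prepend. Next row=LF[7]=13
Reversed output: sqquuqsuqtotopqspuqp$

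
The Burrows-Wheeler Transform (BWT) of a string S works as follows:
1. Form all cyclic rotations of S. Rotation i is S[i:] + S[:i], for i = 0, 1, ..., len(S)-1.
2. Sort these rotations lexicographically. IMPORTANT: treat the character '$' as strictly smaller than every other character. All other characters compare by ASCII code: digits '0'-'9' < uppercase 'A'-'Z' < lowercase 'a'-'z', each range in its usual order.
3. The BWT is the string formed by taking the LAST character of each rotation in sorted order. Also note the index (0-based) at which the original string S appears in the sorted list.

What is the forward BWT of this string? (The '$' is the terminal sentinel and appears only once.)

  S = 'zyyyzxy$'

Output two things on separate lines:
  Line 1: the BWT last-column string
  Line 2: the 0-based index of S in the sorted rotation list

Answer: yzxzyyy$
7

Derivation:
All 8 rotations (rotation i = S[i:]+S[:i]):
  rot[0] = zyyyzxy$
  rot[1] = yyyzxy$z
  rot[2] = yyzxy$zy
  rot[3] = yzxy$zyy
  rot[4] = zxy$zyyy
  rot[5] = xy$zyyyz
  rot[6] = y$zyyyzx
  rot[7] = $zyyyzxy
Sorted (with $ < everything):
  sorted[0] = $zyyyzxy  (last char: 'y')
  sorted[1] = xy$zyyyz  (last char: 'z')
  sorted[2] = y$zyyyzx  (last char: 'x')
  sorted[3] = yyyzxy$z  (last char: 'z')
  sorted[4] = yyzxy$zy  (last char: 'y')
  sorted[5] = yzxy$zyy  (last char: 'y')
  sorted[6] = zxy$zyyy  (last char: 'y')
  sorted[7] = zyyyzxy$  (last char: '$')
Last column: yzxzyyy$
Original string S is at sorted index 7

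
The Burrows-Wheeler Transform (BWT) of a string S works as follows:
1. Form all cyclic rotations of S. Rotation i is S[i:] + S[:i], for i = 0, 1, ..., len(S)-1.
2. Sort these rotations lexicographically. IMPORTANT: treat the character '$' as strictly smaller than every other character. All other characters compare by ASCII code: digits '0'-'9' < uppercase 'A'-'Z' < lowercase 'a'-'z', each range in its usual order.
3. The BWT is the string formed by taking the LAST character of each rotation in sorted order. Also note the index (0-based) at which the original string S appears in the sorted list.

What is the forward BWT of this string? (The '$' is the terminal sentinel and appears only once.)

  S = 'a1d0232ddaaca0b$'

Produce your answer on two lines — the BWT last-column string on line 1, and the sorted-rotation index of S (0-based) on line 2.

All 16 rotations (rotation i = S[i:]+S[:i]):
  rot[0] = a1d0232ddaaca0b$
  rot[1] = 1d0232ddaaca0b$a
  rot[2] = d0232ddaaca0b$a1
  rot[3] = 0232ddaaca0b$a1d
  rot[4] = 232ddaaca0b$a1d0
  rot[5] = 32ddaaca0b$a1d02
  rot[6] = 2ddaaca0b$a1d023
  rot[7] = ddaaca0b$a1d0232
  rot[8] = daaca0b$a1d0232d
  rot[9] = aaca0b$a1d0232dd
  rot[10] = aca0b$a1d0232dda
  rot[11] = ca0b$a1d0232ddaa
  rot[12] = a0b$a1d0232ddaac
  rot[13] = 0b$a1d0232ddaaca
  rot[14] = b$a1d0232ddaaca0
  rot[15] = $a1d0232ddaaca0b
Sorted (with $ < everything):
  sorted[0] = $a1d0232ddaaca0b  (last char: 'b')
  sorted[1] = 0232ddaaca0b$a1d  (last char: 'd')
  sorted[2] = 0b$a1d0232ddaaca  (last char: 'a')
  sorted[3] = 1d0232ddaaca0b$a  (last char: 'a')
  sorted[4] = 232ddaaca0b$a1d0  (last char: '0')
  sorted[5] = 2ddaaca0b$a1d023  (last char: '3')
  sorted[6] = 32ddaaca0b$a1d02  (last char: '2')
  sorted[7] = a0b$a1d0232ddaac  (last char: 'c')
  sorted[8] = a1d0232ddaaca0b$  (last char: '$')
  sorted[9] = aaca0b$a1d0232dd  (last char: 'd')
  sorted[10] = aca0b$a1d0232dda  (last char: 'a')
  sorted[11] = b$a1d0232ddaaca0  (last char: '0')
  sorted[12] = ca0b$a1d0232ddaa  (last char: 'a')
  sorted[13] = d0232ddaaca0b$a1  (last char: '1')
  sorted[14] = daaca0b$a1d0232d  (last char: 'd')
  sorted[15] = ddaaca0b$a1d0232  (last char: '2')
Last column: bdaa032c$da0a1d2
Original string S is at sorted index 8

Answer: bdaa032c$da0a1d2
8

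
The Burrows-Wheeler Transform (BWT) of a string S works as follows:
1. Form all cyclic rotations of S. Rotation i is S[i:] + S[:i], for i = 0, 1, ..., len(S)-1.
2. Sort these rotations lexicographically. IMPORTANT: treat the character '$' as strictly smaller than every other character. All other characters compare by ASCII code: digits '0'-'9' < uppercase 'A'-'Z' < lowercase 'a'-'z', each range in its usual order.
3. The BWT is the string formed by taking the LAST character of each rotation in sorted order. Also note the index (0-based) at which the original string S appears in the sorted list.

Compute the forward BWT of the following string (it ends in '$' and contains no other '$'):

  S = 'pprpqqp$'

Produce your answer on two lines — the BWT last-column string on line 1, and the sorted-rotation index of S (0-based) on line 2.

Answer: pq$rpqpp
2

Derivation:
All 8 rotations (rotation i = S[i:]+S[:i]):
  rot[0] = pprpqqp$
  rot[1] = prpqqp$p
  rot[2] = rpqqp$pp
  rot[3] = pqqp$ppr
  rot[4] = qqp$pprp
  rot[5] = qp$pprpq
  rot[6] = p$pprpqq
  rot[7] = $pprpqqp
Sorted (with $ < everything):
  sorted[0] = $pprpqqp  (last char: 'p')
  sorted[1] = p$pprpqq  (last char: 'q')
  sorted[2] = pprpqqp$  (last char: '$')
  sorted[3] = pqqp$ppr  (last char: 'r')
  sorted[4] = prpqqp$p  (last char: 'p')
  sorted[5] = qp$pprpq  (last char: 'q')
  sorted[6] = qqp$pprp  (last char: 'p')
  sorted[7] = rpqqp$pp  (last char: 'p')
Last column: pq$rpqpp
Original string S is at sorted index 2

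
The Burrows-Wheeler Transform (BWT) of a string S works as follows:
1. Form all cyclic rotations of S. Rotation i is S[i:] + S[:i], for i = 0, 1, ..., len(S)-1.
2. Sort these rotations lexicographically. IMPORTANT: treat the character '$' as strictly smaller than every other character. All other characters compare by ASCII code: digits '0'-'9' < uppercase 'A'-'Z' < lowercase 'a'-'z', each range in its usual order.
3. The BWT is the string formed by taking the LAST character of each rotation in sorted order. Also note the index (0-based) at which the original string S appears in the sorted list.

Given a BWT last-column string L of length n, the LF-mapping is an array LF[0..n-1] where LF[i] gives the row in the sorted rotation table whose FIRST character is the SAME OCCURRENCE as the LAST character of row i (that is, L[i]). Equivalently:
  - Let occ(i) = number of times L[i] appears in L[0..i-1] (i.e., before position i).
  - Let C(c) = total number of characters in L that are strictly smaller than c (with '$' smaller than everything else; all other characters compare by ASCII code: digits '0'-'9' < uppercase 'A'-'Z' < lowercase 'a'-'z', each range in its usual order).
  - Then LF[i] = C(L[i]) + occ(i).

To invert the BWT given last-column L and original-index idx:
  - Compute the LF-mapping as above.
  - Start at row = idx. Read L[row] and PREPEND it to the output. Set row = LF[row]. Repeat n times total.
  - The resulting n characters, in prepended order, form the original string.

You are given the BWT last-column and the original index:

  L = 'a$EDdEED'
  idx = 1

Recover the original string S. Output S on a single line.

LF mapping: 6 0 3 1 7 4 5 2
Walk LF starting at row 1, prepending L[row]:
  step 1: row=1, L[1]='$', prepend. Next row=LF[1]=0
  step 2: row=0, L[0]='a', prepend. Next row=LF[0]=6
  step 3: row=6, L[6]='E', prepend. Next row=LF[6]=5
  step 4: row=5, L[5]='E', prepend. Next row=LF[5]=4
  step 5: row=4, L[4]='d', prepend. Next row=LF[4]=7
  step 6: row=7, L[7]='D', prepend. Next row=LF[7]=2
  step 7: row=2, L[2]='E', prepend. Next row=LF[2]=3
  step 8: row=3, L[3]='D', prepend. Next row=LF[3]=1
Reversed output: DEDdEEa$

Answer: DEDdEEa$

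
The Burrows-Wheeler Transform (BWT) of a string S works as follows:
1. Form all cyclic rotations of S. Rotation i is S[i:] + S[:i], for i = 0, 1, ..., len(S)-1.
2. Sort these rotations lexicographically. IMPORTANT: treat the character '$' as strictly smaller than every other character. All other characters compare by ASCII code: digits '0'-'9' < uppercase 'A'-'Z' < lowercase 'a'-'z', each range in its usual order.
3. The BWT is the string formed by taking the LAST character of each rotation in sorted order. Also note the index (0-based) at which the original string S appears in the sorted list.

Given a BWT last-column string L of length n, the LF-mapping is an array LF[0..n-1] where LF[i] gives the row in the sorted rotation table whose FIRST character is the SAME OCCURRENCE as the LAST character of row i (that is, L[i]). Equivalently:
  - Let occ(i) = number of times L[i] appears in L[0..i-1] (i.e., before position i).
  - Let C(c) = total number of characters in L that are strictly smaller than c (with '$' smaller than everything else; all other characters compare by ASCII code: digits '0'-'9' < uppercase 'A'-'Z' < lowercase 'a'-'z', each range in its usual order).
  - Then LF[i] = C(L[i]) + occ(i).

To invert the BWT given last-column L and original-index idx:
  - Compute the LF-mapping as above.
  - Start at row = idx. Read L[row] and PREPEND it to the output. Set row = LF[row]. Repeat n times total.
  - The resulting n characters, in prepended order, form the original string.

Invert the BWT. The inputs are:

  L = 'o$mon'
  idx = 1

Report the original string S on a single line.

LF mapping: 3 0 1 4 2
Walk LF starting at row 1, prepending L[row]:
  step 1: row=1, L[1]='$', prepend. Next row=LF[1]=0
  step 2: row=0, L[0]='o', prepend. Next row=LF[0]=3
  step 3: row=3, L[3]='o', prepend. Next row=LF[3]=4
  step 4: row=4, L[4]='n', prepend. Next row=LF[4]=2
  step 5: row=2, L[2]='m', prepend. Next row=LF[2]=1
Reversed output: mnoo$

Answer: mnoo$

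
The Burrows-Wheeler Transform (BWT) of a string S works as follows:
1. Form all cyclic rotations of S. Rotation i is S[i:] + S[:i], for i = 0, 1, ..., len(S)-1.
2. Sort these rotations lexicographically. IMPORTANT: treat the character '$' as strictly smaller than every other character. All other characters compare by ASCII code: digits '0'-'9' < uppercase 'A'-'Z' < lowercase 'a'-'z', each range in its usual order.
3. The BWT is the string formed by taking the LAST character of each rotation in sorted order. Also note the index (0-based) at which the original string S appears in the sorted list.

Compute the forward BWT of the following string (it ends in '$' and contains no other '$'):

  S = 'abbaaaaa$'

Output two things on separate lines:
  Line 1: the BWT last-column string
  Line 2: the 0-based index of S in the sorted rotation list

All 9 rotations (rotation i = S[i:]+S[:i]):
  rot[0] = abbaaaaa$
  rot[1] = bbaaaaa$a
  rot[2] = baaaaa$ab
  rot[3] = aaaaa$abb
  rot[4] = aaaa$abba
  rot[5] = aaa$abbaa
  rot[6] = aa$abbaaa
  rot[7] = a$abbaaaa
  rot[8] = $abbaaaaa
Sorted (with $ < everything):
  sorted[0] = $abbaaaaa  (last char: 'a')
  sorted[1] = a$abbaaaa  (last char: 'a')
  sorted[2] = aa$abbaaa  (last char: 'a')
  sorted[3] = aaa$abbaa  (last char: 'a')
  sorted[4] = aaaa$abba  (last char: 'a')
  sorted[5] = aaaaa$abb  (last char: 'b')
  sorted[6] = abbaaaaa$  (last char: '$')
  sorted[7] = baaaaa$ab  (last char: 'b')
  sorted[8] = bbaaaaa$a  (last char: 'a')
Last column: aaaaab$ba
Original string S is at sorted index 6

Answer: aaaaab$ba
6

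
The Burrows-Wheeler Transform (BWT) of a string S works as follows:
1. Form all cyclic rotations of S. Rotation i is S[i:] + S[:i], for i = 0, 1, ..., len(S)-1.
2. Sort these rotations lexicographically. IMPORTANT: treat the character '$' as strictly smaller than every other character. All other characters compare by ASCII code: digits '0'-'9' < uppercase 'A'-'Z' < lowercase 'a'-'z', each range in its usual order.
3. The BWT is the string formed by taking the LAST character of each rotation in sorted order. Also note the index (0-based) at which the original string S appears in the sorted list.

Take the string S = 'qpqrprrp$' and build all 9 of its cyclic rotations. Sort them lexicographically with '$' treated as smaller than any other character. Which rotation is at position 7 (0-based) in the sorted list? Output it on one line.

All 9 rotations (rotation i = S[i:]+S[:i]):
  rot[0] = qpqrprrp$
  rot[1] = pqrprrp$q
  rot[2] = qrprrp$qp
  rot[3] = rprrp$qpq
  rot[4] = prrp$qpqr
  rot[5] = rrp$qpqrp
  rot[6] = rp$qpqrpr
  rot[7] = p$qpqrprr
  rot[8] = $qpqrprrp
Sorted (with $ < everything):
  sorted[0] = $qpqrprrp
  sorted[1] = p$qpqrprr
  sorted[2] = pqrprrp$q
  sorted[3] = prrp$qpqr
  sorted[4] = qpqrprrp$
  sorted[5] = qrprrp$qp
  sorted[6] = rp$qpqrpr
  sorted[7] = rprrp$qpq
  sorted[8] = rrp$qpqrp
sorted[7] = rprrp$qpq

Answer: rprrp$qpq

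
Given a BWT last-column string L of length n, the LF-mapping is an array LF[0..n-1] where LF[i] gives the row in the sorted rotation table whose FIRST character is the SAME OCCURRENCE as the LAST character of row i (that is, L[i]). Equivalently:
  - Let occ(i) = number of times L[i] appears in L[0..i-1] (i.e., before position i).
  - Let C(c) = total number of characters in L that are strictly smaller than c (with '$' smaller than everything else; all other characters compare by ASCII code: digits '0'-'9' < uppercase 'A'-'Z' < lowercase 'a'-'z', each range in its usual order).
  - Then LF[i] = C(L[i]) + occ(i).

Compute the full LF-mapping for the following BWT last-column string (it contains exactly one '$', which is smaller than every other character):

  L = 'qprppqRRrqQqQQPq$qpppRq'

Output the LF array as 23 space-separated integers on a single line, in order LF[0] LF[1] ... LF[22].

Answer: 14 8 21 9 10 15 5 6 22 16 2 17 3 4 1 18 0 19 11 12 13 7 20

Derivation:
Char counts: '$':1, 'P':1, 'Q':3, 'R':3, 'p':6, 'q':7, 'r':2
C (first-col start): C('$')=0, C('P')=1, C('Q')=2, C('R')=5, C('p')=8, C('q')=14, C('r')=21
L[0]='q': occ=0, LF[0]=C('q')+0=14+0=14
L[1]='p': occ=0, LF[1]=C('p')+0=8+0=8
L[2]='r': occ=0, LF[2]=C('r')+0=21+0=21
L[3]='p': occ=1, LF[3]=C('p')+1=8+1=9
L[4]='p': occ=2, LF[4]=C('p')+2=8+2=10
L[5]='q': occ=1, LF[5]=C('q')+1=14+1=15
L[6]='R': occ=0, LF[6]=C('R')+0=5+0=5
L[7]='R': occ=1, LF[7]=C('R')+1=5+1=6
L[8]='r': occ=1, LF[8]=C('r')+1=21+1=22
L[9]='q': occ=2, LF[9]=C('q')+2=14+2=16
L[10]='Q': occ=0, LF[10]=C('Q')+0=2+0=2
L[11]='q': occ=3, LF[11]=C('q')+3=14+3=17
L[12]='Q': occ=1, LF[12]=C('Q')+1=2+1=3
L[13]='Q': occ=2, LF[13]=C('Q')+2=2+2=4
L[14]='P': occ=0, LF[14]=C('P')+0=1+0=1
L[15]='q': occ=4, LF[15]=C('q')+4=14+4=18
L[16]='$': occ=0, LF[16]=C('$')+0=0+0=0
L[17]='q': occ=5, LF[17]=C('q')+5=14+5=19
L[18]='p': occ=3, LF[18]=C('p')+3=8+3=11
L[19]='p': occ=4, LF[19]=C('p')+4=8+4=12
L[20]='p': occ=5, LF[20]=C('p')+5=8+5=13
L[21]='R': occ=2, LF[21]=C('R')+2=5+2=7
L[22]='q': occ=6, LF[22]=C('q')+6=14+6=20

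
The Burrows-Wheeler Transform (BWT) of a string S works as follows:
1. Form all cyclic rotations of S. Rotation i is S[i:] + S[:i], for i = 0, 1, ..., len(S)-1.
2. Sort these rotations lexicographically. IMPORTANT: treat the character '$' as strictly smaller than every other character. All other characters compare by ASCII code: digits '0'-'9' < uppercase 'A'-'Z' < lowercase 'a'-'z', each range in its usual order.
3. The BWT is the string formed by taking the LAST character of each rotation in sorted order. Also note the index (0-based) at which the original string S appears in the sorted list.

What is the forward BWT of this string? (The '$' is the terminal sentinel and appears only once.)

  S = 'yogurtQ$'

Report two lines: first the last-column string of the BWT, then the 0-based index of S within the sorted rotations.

Answer: Qtoyurg$
7

Derivation:
All 8 rotations (rotation i = S[i:]+S[:i]):
  rot[0] = yogurtQ$
  rot[1] = ogurtQ$y
  rot[2] = gurtQ$yo
  rot[3] = urtQ$yog
  rot[4] = rtQ$yogu
  rot[5] = tQ$yogur
  rot[6] = Q$yogurt
  rot[7] = $yogurtQ
Sorted (with $ < everything):
  sorted[0] = $yogurtQ  (last char: 'Q')
  sorted[1] = Q$yogurt  (last char: 't')
  sorted[2] = gurtQ$yo  (last char: 'o')
  sorted[3] = ogurtQ$y  (last char: 'y')
  sorted[4] = rtQ$yogu  (last char: 'u')
  sorted[5] = tQ$yogur  (last char: 'r')
  sorted[6] = urtQ$yog  (last char: 'g')
  sorted[7] = yogurtQ$  (last char: '$')
Last column: Qtoyurg$
Original string S is at sorted index 7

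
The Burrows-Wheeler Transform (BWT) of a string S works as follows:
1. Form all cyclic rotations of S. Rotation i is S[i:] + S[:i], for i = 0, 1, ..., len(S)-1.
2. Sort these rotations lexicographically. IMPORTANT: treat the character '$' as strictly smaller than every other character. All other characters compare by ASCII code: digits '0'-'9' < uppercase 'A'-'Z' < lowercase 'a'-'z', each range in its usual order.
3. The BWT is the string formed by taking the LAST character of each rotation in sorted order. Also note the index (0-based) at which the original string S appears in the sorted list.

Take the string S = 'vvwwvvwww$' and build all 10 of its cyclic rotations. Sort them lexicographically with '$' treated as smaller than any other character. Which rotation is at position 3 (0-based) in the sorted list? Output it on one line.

All 10 rotations (rotation i = S[i:]+S[:i]):
  rot[0] = vvwwvvwww$
  rot[1] = vwwvvwww$v
  rot[2] = wwvvwww$vv
  rot[3] = wvvwww$vvw
  rot[4] = vvwww$vvww
  rot[5] = vwww$vvwwv
  rot[6] = www$vvwwvv
  rot[7] = ww$vvwwvvw
  rot[8] = w$vvwwvvww
  rot[9] = $vvwwvvwww
Sorted (with $ < everything):
  sorted[0] = $vvwwvvwww
  sorted[1] = vvwwvvwww$
  sorted[2] = vvwww$vvww
  sorted[3] = vwwvvwww$v
  sorted[4] = vwww$vvwwv
  sorted[5] = w$vvwwvvww
  sorted[6] = wvvwww$vvw
  sorted[7] = ww$vvwwvvw
  sorted[8] = wwvvwww$vv
  sorted[9] = www$vvwwvv
sorted[3] = vwwvvwww$v

Answer: vwwvvwww$v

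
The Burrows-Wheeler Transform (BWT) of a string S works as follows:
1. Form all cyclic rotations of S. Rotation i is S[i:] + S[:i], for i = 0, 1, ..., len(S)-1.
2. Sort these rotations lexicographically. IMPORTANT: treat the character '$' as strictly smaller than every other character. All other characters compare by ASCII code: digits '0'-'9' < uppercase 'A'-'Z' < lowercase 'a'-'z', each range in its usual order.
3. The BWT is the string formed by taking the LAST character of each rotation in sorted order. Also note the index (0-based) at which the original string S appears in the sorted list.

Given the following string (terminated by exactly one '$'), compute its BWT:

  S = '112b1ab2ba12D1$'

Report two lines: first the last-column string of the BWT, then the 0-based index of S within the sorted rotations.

Answer: 1D$a1b11b2b12a2
2

Derivation:
All 15 rotations (rotation i = S[i:]+S[:i]):
  rot[0] = 112b1ab2ba12D1$
  rot[1] = 12b1ab2ba12D1$1
  rot[2] = 2b1ab2ba12D1$11
  rot[3] = b1ab2ba12D1$112
  rot[4] = 1ab2ba12D1$112b
  rot[5] = ab2ba12D1$112b1
  rot[6] = b2ba12D1$112b1a
  rot[7] = 2ba12D1$112b1ab
  rot[8] = ba12D1$112b1ab2
  rot[9] = a12D1$112b1ab2b
  rot[10] = 12D1$112b1ab2ba
  rot[11] = 2D1$112b1ab2ba1
  rot[12] = D1$112b1ab2ba12
  rot[13] = 1$112b1ab2ba12D
  rot[14] = $112b1ab2ba12D1
Sorted (with $ < everything):
  sorted[0] = $112b1ab2ba12D1  (last char: '1')
  sorted[1] = 1$112b1ab2ba12D  (last char: 'D')
  sorted[2] = 112b1ab2ba12D1$  (last char: '$')
  sorted[3] = 12D1$112b1ab2ba  (last char: 'a')
  sorted[4] = 12b1ab2ba12D1$1  (last char: '1')
  sorted[5] = 1ab2ba12D1$112b  (last char: 'b')
  sorted[6] = 2D1$112b1ab2ba1  (last char: '1')
  sorted[7] = 2b1ab2ba12D1$11  (last char: '1')
  sorted[8] = 2ba12D1$112b1ab  (last char: 'b')
  sorted[9] = D1$112b1ab2ba12  (last char: '2')
  sorted[10] = a12D1$112b1ab2b  (last char: 'b')
  sorted[11] = ab2ba12D1$112b1  (last char: '1')
  sorted[12] = b1ab2ba12D1$112  (last char: '2')
  sorted[13] = b2ba12D1$112b1a  (last char: 'a')
  sorted[14] = ba12D1$112b1ab2  (last char: '2')
Last column: 1D$a1b11b2b12a2
Original string S is at sorted index 2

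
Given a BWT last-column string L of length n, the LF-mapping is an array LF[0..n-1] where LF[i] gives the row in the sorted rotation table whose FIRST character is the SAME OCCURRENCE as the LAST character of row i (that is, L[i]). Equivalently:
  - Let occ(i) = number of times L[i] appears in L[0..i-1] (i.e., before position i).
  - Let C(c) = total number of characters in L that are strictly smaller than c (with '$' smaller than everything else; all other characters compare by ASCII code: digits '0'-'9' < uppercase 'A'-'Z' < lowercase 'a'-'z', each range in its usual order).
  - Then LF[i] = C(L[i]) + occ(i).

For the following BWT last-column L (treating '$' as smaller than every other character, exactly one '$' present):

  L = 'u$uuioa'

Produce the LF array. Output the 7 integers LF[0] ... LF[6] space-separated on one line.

Answer: 4 0 5 6 2 3 1

Derivation:
Char counts: '$':1, 'a':1, 'i':1, 'o':1, 'u':3
C (first-col start): C('$')=0, C('a')=1, C('i')=2, C('o')=3, C('u')=4
L[0]='u': occ=0, LF[0]=C('u')+0=4+0=4
L[1]='$': occ=0, LF[1]=C('$')+0=0+0=0
L[2]='u': occ=1, LF[2]=C('u')+1=4+1=5
L[3]='u': occ=2, LF[3]=C('u')+2=4+2=6
L[4]='i': occ=0, LF[4]=C('i')+0=2+0=2
L[5]='o': occ=0, LF[5]=C('o')+0=3+0=3
L[6]='a': occ=0, LF[6]=C('a')+0=1+0=1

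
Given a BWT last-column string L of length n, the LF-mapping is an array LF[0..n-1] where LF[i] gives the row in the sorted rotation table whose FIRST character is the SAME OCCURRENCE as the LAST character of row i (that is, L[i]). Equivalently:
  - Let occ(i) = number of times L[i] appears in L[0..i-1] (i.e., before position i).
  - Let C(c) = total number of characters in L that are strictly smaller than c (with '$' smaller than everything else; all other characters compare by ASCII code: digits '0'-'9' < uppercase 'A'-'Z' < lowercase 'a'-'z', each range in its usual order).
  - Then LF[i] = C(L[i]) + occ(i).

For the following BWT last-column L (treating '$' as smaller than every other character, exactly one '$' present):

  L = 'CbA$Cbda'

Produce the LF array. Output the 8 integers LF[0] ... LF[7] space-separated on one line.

Char counts: '$':1, 'A':1, 'C':2, 'a':1, 'b':2, 'd':1
C (first-col start): C('$')=0, C('A')=1, C('C')=2, C('a')=4, C('b')=5, C('d')=7
L[0]='C': occ=0, LF[0]=C('C')+0=2+0=2
L[1]='b': occ=0, LF[1]=C('b')+0=5+0=5
L[2]='A': occ=0, LF[2]=C('A')+0=1+0=1
L[3]='$': occ=0, LF[3]=C('$')+0=0+0=0
L[4]='C': occ=1, LF[4]=C('C')+1=2+1=3
L[5]='b': occ=1, LF[5]=C('b')+1=5+1=6
L[6]='d': occ=0, LF[6]=C('d')+0=7+0=7
L[7]='a': occ=0, LF[7]=C('a')+0=4+0=4

Answer: 2 5 1 0 3 6 7 4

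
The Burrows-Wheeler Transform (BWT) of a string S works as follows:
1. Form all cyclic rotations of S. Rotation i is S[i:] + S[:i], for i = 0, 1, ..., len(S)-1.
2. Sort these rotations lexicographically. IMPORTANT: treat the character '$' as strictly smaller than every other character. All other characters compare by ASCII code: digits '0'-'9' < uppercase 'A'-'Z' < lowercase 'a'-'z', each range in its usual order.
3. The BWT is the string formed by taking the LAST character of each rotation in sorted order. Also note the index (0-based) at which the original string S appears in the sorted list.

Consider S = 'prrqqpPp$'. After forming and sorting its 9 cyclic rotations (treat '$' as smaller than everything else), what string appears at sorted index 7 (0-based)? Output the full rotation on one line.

Answer: rqqpPp$pr

Derivation:
All 9 rotations (rotation i = S[i:]+S[:i]):
  rot[0] = prrqqpPp$
  rot[1] = rrqqpPp$p
  rot[2] = rqqpPp$pr
  rot[3] = qqpPp$prr
  rot[4] = qpPp$prrq
  rot[5] = pPp$prrqq
  rot[6] = Pp$prrqqp
  rot[7] = p$prrqqpP
  rot[8] = $prrqqpPp
Sorted (with $ < everything):
  sorted[0] = $prrqqpPp
  sorted[1] = Pp$prrqqp
  sorted[2] = p$prrqqpP
  sorted[3] = pPp$prrqq
  sorted[4] = prrqqpPp$
  sorted[5] = qpPp$prrq
  sorted[6] = qqpPp$prr
  sorted[7] = rqqpPp$pr
  sorted[8] = rrqqpPp$p
sorted[7] = rqqpPp$pr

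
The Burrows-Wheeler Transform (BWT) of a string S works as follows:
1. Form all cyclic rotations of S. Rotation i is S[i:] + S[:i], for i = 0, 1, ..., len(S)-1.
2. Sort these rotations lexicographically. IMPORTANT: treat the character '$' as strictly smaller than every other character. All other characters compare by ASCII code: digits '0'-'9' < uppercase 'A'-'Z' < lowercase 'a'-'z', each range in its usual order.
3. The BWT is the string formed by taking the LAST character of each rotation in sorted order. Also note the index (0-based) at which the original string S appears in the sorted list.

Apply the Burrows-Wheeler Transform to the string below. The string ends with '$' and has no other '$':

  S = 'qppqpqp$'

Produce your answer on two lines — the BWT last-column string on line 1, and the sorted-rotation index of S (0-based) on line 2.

All 8 rotations (rotation i = S[i:]+S[:i]):
  rot[0] = qppqpqp$
  rot[1] = ppqpqp$q
  rot[2] = pqpqp$qp
  rot[3] = qpqp$qpp
  rot[4] = pqp$qppq
  rot[5] = qp$qppqp
  rot[6] = p$qppqpq
  rot[7] = $qppqpqp
Sorted (with $ < everything):
  sorted[0] = $qppqpqp  (last char: 'p')
  sorted[1] = p$qppqpq  (last char: 'q')
  sorted[2] = ppqpqp$q  (last char: 'q')
  sorted[3] = pqp$qppq  (last char: 'q')
  sorted[4] = pqpqp$qp  (last char: 'p')
  sorted[5] = qp$qppqp  (last char: 'p')
  sorted[6] = qppqpqp$  (last char: '$')
  sorted[7] = qpqp$qpp  (last char: 'p')
Last column: pqqqpp$p
Original string S is at sorted index 6

Answer: pqqqpp$p
6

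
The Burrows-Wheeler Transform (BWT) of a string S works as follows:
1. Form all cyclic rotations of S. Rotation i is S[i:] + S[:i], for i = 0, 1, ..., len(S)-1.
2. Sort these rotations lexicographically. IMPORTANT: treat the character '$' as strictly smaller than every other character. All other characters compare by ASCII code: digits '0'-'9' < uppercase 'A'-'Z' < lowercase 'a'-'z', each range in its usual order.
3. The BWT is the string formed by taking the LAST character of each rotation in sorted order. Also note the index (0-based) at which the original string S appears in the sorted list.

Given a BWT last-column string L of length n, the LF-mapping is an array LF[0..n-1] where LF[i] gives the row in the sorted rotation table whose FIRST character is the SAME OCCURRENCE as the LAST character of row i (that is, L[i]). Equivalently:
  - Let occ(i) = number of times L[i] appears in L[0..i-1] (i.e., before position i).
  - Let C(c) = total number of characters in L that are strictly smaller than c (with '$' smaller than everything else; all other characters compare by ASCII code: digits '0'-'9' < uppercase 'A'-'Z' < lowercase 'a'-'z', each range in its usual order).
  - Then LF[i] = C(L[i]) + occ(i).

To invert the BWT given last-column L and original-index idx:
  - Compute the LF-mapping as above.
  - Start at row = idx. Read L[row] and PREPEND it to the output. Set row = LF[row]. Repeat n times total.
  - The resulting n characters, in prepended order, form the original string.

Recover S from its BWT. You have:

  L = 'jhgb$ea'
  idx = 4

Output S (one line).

Answer: gbehaj$

Derivation:
LF mapping: 6 5 4 2 0 3 1
Walk LF starting at row 4, prepending L[row]:
  step 1: row=4, L[4]='$', prepend. Next row=LF[4]=0
  step 2: row=0, L[0]='j', prepend. Next row=LF[0]=6
  step 3: row=6, L[6]='a', prepend. Next row=LF[6]=1
  step 4: row=1, L[1]='h', prepend. Next row=LF[1]=5
  step 5: row=5, L[5]='e', prepend. Next row=LF[5]=3
  step 6: row=3, L[3]='b', prepend. Next row=LF[3]=2
  step 7: row=2, L[2]='g', prepend. Next row=LF[2]=4
Reversed output: gbehaj$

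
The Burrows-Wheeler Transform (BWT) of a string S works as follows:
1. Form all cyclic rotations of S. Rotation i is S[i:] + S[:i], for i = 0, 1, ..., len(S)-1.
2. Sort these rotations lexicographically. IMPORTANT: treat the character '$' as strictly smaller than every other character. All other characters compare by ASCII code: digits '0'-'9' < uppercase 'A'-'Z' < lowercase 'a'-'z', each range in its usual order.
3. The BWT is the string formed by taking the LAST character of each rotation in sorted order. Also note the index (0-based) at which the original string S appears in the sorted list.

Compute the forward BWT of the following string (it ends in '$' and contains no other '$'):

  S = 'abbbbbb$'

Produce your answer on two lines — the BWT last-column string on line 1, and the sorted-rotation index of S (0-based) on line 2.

All 8 rotations (rotation i = S[i:]+S[:i]):
  rot[0] = abbbbbb$
  rot[1] = bbbbbb$a
  rot[2] = bbbbb$ab
  rot[3] = bbbb$abb
  rot[4] = bbb$abbb
  rot[5] = bb$abbbb
  rot[6] = b$abbbbb
  rot[7] = $abbbbbb
Sorted (with $ < everything):
  sorted[0] = $abbbbbb  (last char: 'b')
  sorted[1] = abbbbbb$  (last char: '$')
  sorted[2] = b$abbbbb  (last char: 'b')
  sorted[3] = bb$abbbb  (last char: 'b')
  sorted[4] = bbb$abbb  (last char: 'b')
  sorted[5] = bbbb$abb  (last char: 'b')
  sorted[6] = bbbbb$ab  (last char: 'b')
  sorted[7] = bbbbbb$a  (last char: 'a')
Last column: b$bbbbba
Original string S is at sorted index 1

Answer: b$bbbbba
1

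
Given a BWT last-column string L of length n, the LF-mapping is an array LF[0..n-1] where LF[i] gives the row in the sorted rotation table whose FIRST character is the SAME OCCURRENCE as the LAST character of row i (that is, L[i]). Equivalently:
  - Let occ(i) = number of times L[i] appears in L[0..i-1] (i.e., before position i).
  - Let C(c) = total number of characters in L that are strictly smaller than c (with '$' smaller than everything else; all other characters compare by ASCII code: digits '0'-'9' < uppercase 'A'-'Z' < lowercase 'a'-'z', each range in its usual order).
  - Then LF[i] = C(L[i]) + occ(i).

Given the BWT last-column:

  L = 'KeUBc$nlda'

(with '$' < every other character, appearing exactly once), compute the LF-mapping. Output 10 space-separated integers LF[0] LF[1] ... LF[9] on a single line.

Char counts: '$':1, 'B':1, 'K':1, 'U':1, 'a':1, 'c':1, 'd':1, 'e':1, 'l':1, 'n':1
C (first-col start): C('$')=0, C('B')=1, C('K')=2, C('U')=3, C('a')=4, C('c')=5, C('d')=6, C('e')=7, C('l')=8, C('n')=9
L[0]='K': occ=0, LF[0]=C('K')+0=2+0=2
L[1]='e': occ=0, LF[1]=C('e')+0=7+0=7
L[2]='U': occ=0, LF[2]=C('U')+0=3+0=3
L[3]='B': occ=0, LF[3]=C('B')+0=1+0=1
L[4]='c': occ=0, LF[4]=C('c')+0=5+0=5
L[5]='$': occ=0, LF[5]=C('$')+0=0+0=0
L[6]='n': occ=0, LF[6]=C('n')+0=9+0=9
L[7]='l': occ=0, LF[7]=C('l')+0=8+0=8
L[8]='d': occ=0, LF[8]=C('d')+0=6+0=6
L[9]='a': occ=0, LF[9]=C('a')+0=4+0=4

Answer: 2 7 3 1 5 0 9 8 6 4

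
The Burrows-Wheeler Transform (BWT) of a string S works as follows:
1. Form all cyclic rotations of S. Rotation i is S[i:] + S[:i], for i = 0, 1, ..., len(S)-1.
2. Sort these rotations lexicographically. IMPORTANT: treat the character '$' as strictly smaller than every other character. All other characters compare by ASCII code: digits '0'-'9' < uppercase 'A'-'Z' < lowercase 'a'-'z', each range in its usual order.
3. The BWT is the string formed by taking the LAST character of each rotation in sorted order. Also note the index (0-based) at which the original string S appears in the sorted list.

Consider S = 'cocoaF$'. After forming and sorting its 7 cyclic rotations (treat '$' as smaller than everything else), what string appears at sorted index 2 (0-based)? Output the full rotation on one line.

Answer: aF$coco

Derivation:
All 7 rotations (rotation i = S[i:]+S[:i]):
  rot[0] = cocoaF$
  rot[1] = ocoaF$c
  rot[2] = coaF$co
  rot[3] = oaF$coc
  rot[4] = aF$coco
  rot[5] = F$cocoa
  rot[6] = $cocoaF
Sorted (with $ < everything):
  sorted[0] = $cocoaF
  sorted[1] = F$cocoa
  sorted[2] = aF$coco
  sorted[3] = coaF$co
  sorted[4] = cocoaF$
  sorted[5] = oaF$coc
  sorted[6] = ocoaF$c
sorted[2] = aF$coco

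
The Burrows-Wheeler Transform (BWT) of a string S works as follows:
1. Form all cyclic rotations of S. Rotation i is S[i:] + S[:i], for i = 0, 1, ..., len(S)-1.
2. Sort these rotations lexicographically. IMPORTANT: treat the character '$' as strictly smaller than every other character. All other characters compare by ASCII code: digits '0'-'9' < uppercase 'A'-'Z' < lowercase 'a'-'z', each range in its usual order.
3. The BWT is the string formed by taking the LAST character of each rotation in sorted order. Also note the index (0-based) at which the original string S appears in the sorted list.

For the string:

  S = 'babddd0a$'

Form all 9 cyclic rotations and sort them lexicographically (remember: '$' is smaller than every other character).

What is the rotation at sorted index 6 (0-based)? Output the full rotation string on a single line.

Answer: d0a$babdd

Derivation:
All 9 rotations (rotation i = S[i:]+S[:i]):
  rot[0] = babddd0a$
  rot[1] = abddd0a$b
  rot[2] = bddd0a$ba
  rot[3] = ddd0a$bab
  rot[4] = dd0a$babd
  rot[5] = d0a$babdd
  rot[6] = 0a$babddd
  rot[7] = a$babddd0
  rot[8] = $babddd0a
Sorted (with $ < everything):
  sorted[0] = $babddd0a
  sorted[1] = 0a$babddd
  sorted[2] = a$babddd0
  sorted[3] = abddd0a$b
  sorted[4] = babddd0a$
  sorted[5] = bddd0a$ba
  sorted[6] = d0a$babdd
  sorted[7] = dd0a$babd
  sorted[8] = ddd0a$bab
sorted[6] = d0a$babdd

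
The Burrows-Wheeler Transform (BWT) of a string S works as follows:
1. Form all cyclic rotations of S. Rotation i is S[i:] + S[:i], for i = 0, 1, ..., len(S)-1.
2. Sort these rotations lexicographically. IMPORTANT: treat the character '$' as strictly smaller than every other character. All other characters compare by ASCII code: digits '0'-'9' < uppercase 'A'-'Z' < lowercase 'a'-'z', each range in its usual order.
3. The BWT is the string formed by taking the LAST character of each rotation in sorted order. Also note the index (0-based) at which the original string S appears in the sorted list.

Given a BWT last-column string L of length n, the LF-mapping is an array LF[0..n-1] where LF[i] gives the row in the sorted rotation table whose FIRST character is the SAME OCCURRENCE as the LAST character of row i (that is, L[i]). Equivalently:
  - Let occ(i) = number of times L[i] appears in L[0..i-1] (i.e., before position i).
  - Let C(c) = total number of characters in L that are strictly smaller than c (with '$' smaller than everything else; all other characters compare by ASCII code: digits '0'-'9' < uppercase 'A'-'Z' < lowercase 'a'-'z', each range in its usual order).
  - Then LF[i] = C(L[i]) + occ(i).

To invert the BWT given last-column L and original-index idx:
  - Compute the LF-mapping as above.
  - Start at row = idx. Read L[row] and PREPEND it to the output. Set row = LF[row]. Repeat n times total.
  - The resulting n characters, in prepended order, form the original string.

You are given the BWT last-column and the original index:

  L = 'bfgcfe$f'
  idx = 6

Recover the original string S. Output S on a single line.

LF mapping: 1 4 7 2 5 3 0 6
Walk LF starting at row 6, prepending L[row]:
  step 1: row=6, L[6]='$', prepend. Next row=LF[6]=0
  step 2: row=0, L[0]='b', prepend. Next row=LF[0]=1
  step 3: row=1, L[1]='f', prepend. Next row=LF[1]=4
  step 4: row=4, L[4]='f', prepend. Next row=LF[4]=5
  step 5: row=5, L[5]='e', prepend. Next row=LF[5]=3
  step 6: row=3, L[3]='c', prepend. Next row=LF[3]=2
  step 7: row=2, L[2]='g', prepend. Next row=LF[2]=7
  step 8: row=7, L[7]='f', prepend. Next row=LF[7]=6
Reversed output: fgceffb$

Answer: fgceffb$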